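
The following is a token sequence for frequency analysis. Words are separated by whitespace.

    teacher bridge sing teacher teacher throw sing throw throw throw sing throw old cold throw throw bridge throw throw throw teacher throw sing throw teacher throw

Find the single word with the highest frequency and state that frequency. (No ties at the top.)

"throw", 13 times

Unigram frequencies (highest first):
  throw: 13
  teacher: 5
  sing: 4
  bridge: 2
  old: 1
  cold: 1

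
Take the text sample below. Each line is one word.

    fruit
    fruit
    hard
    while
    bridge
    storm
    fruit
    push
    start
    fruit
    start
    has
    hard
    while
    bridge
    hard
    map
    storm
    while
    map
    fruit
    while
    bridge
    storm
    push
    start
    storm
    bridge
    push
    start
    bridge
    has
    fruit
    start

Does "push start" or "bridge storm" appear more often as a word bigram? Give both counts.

"push start": 3 occurrences
"bridge storm": 2 occurrences

"push start" (3 vs 2)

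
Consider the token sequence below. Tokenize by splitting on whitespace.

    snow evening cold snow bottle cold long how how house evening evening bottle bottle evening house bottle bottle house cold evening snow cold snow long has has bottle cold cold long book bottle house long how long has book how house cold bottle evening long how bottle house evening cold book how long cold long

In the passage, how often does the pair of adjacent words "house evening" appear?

Scanning the 54 overlapping bigram windows for "house evening":
  position 10–11: house evening
  position 48–49: house evening

2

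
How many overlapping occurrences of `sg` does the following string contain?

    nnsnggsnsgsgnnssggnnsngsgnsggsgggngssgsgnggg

8

Sliding a length-2 window over the 44 characters (43 positions):
  position 9–10: sg
  position 11–12: sg
  position 16–17: sg
  position 24–25: sg
  position 27–28: sg
  position 30–31: sg
  position 37–38: sg
  position 39–40: sg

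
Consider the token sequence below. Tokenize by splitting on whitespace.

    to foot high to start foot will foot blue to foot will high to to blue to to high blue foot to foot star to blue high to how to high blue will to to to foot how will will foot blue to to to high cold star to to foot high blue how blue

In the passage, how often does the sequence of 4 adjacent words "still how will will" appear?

Scanning the 52 overlapping 4-gram windows for "still how will will":
  (none found)

0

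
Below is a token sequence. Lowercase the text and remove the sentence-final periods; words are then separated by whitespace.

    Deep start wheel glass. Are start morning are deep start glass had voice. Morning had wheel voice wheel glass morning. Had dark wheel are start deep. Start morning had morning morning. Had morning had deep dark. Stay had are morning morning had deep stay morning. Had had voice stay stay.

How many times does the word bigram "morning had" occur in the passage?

Scanning the 49 overlapping bigram windows for "morning had":
  position 14–15: morning had
  position 20–21: morning had
  position 28–29: morning had
  position 31–32: morning had
  position 33–34: morning had
  position 41–42: morning had
  position 45–46: morning had

7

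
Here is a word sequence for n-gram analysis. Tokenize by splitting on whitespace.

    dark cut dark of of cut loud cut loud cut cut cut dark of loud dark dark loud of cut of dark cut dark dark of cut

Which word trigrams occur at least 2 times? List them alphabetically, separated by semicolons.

cut dark of; cut loud cut; dark cut dark

Trigram counts meeting the condition (at least 2 times):
  cut dark of: 2
  cut loud cut: 2
  dark cut dark: 2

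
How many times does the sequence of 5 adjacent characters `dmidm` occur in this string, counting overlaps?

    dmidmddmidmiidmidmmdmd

Sliding a length-5 window over the 22 characters (18 positions):
  position 1–5: dmidm
  position 7–11: dmidm
  position 14–18: dmidm

3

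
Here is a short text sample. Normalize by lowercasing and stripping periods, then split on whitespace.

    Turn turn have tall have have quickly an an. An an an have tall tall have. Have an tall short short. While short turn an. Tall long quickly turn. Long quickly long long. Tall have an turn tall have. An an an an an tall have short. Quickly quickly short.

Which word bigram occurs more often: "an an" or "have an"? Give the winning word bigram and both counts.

"an an": 8 occurrences
"have an": 3 occurrences

"an an" (8 vs 3)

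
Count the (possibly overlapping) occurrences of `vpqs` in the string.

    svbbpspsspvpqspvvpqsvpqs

Sliding a length-4 window over the 24 characters (21 positions):
  position 11–14: vpqs
  position 17–20: vpqs
  position 21–24: vpqs

3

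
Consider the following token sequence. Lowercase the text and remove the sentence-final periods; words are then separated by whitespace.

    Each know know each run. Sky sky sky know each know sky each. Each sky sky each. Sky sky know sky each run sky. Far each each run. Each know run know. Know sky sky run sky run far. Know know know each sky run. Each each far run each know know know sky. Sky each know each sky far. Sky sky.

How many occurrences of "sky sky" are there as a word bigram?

Scanning the 61 overlapping bigram windows for "sky sky":
  position 6–7: sky sky
  position 7–8: sky sky
  position 15–16: sky sky
  position 18–19: sky sky
  position 34–35: sky sky
  position 54–55: sky sky
  position 61–62: sky sky

7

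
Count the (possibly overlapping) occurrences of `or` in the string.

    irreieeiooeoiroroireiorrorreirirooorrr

Sliding a length-2 window over the 38 characters (37 positions):
  position 15–16: or
  position 22–23: or
  position 25–26: or
  position 35–36: or

4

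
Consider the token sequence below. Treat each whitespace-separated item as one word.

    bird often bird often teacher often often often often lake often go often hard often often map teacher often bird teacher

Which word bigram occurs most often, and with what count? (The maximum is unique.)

Bigram frequencies (highest first):
  often often: 4
  bird often: 2
  often bird: 2
  teacher often: 2
  often teacher: 1
  often lake: 1
  … (8 more, each ≤ 1)

"often often", 4 times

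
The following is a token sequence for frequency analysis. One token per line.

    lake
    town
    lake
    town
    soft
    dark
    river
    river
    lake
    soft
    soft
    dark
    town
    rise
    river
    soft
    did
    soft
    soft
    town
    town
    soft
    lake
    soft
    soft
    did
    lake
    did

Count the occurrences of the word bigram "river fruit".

0

Scanning the 27 overlapping bigram windows for "river fruit":
  (none found)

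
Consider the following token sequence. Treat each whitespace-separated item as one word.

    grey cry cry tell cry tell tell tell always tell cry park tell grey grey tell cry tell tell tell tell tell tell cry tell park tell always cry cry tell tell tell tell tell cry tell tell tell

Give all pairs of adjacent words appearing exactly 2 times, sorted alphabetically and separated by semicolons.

cry cry; park tell; tell always

Bigram counts meeting the condition (exactly 2 times):
  cry cry: 2
  park tell: 2
  tell always: 2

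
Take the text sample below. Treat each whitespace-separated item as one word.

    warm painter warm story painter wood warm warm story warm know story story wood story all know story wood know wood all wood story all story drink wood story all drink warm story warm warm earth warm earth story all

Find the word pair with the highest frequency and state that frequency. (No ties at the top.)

Bigram frequencies (highest first):
  story all: 4
  warm story: 3
  wood story: 3
  warm warm: 2
  story warm: 2
  know story: 2
  … (21 more, each ≤ 2)

"story all", 4 times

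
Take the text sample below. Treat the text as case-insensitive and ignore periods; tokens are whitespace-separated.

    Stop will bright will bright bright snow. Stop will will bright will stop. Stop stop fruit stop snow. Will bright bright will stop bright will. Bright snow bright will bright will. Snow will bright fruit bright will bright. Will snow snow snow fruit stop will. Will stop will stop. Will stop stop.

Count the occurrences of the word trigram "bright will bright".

4

Scanning the 50 overlapping trigram windows for "bright will bright":
  position 3–5: bright will bright
  position 24–26: bright will bright
  position 28–30: bright will bright
  position 36–38: bright will bright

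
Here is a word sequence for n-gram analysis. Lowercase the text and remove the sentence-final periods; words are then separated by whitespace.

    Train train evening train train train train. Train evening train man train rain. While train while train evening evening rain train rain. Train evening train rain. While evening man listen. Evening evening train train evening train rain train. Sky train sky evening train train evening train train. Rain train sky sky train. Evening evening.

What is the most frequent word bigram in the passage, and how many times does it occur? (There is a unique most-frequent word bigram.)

Bigram frequencies (highest first):
  train train: 8
  train evening: 7
  evening train: 7
  train rain: 5
  rain train: 4
  evening evening: 3
  … (14 more, each ≤ 3)

"train train", 8 times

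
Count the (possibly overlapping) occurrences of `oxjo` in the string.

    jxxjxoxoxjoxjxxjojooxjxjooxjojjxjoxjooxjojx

Sliding a length-4 window over the 43 characters (40 positions):
  position 8–11: oxjo
  position 26–29: oxjo
  position 34–37: oxjo
  position 38–41: oxjo

4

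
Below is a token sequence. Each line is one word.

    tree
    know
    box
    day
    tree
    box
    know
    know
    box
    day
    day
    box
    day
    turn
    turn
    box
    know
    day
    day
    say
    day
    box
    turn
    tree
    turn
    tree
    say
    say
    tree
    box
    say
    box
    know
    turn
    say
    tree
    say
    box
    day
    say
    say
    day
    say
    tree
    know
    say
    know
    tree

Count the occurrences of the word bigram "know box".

Scanning the 47 overlapping bigram windows for "know box":
  position 2–3: know box
  position 8–9: know box

2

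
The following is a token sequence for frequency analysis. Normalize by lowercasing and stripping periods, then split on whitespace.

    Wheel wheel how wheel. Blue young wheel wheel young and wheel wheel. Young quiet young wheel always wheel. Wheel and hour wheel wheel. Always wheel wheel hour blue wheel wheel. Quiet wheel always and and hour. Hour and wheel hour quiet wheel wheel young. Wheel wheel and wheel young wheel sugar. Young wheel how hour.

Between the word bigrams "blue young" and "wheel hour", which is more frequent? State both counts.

"blue young": 1 occurrence
"wheel hour": 2 occurrences

"wheel hour" (2 vs 1)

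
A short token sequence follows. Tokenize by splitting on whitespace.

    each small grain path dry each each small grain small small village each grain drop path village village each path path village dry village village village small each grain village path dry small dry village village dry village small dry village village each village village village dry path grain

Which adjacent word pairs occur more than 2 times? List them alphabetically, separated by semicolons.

Bigram counts meeting the condition (more than 2 times):
  dry village: 4
  village dry: 3
  village each: 3
  village village: 7

dry village; village dry; village each; village village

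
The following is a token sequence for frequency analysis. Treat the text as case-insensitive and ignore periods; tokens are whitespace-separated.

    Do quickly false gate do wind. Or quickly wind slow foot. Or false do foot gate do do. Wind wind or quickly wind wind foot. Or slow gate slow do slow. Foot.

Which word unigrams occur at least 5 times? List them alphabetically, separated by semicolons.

do; wind

Unigram counts meeting the condition (at least 5 times):
  do: 6
  wind: 6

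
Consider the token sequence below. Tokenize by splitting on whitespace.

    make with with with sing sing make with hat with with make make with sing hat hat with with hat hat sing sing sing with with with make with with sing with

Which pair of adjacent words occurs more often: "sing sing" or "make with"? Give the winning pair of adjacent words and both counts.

"sing sing": 3 occurrences
"make with": 4 occurrences

"make with" (4 vs 3)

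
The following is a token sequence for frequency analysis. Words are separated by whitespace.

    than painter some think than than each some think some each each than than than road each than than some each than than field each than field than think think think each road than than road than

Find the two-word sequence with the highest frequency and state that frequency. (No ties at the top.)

Bigram frequencies (highest first):
  than than: 6
  each than: 4
  some think: 2
  some each: 2
  than road: 2
  than field: 2
  … (16 more, each ≤ 2)

"than than", 6 times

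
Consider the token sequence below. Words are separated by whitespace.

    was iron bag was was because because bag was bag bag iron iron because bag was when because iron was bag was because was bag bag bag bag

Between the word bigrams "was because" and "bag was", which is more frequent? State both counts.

"bag was" (4 vs 2)

"was because": 2 occurrences
"bag was": 4 occurrences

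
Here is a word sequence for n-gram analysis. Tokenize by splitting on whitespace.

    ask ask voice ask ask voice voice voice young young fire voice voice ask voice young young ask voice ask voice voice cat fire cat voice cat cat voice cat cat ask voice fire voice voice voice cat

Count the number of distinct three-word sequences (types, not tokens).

26

38 tokens → 36 trigram windows in total.
Repeated trigrams (each contributes count−1 duplicates):
  ask ask voice: 2
  ask voice ask: 2
  ask voice voice: 2
  cat voice cat: 2
  fire voice voice: 2
  voice ask voice: 2
  voice cat cat: 2
  voice voice cat: 2
  … (2 more repeated)
10 duplicate windows → 36 − 10 = 26 distinct.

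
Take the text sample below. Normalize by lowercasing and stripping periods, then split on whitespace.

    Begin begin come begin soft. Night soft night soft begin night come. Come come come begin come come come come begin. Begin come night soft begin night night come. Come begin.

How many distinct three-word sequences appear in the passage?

19

31 tokens → 29 trigram windows in total.
Repeated trigrams (each contributes count−1 duplicates):
  come come come: 4
  come come begin: 3
  begin begin come: 2
  night come come: 2
  night soft begin: 2
  soft begin night: 2
  soft night soft: 2
10 duplicate windows → 29 − 10 = 19 distinct.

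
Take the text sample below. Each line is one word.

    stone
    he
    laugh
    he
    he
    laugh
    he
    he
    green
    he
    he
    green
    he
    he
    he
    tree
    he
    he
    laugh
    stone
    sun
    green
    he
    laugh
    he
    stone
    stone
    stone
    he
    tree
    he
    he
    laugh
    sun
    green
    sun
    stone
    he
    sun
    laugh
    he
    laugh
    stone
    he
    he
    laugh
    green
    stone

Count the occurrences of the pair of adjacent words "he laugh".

7

Scanning the 47 overlapping bigram windows for "he laugh":
  position 2–3: he laugh
  position 5–6: he laugh
  position 18–19: he laugh
  position 23–24: he laugh
  position 32–33: he laugh
  position 41–42: he laugh
  position 45–46: he laugh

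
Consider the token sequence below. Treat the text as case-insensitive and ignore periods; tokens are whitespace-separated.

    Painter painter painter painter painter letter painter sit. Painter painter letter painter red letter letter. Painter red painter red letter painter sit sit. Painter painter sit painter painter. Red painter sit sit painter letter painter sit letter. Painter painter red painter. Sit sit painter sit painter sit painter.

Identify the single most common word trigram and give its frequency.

"painter sit painter", 4 times

Trigram frequencies (highest first):
  painter sit painter: 4
  painter painter painter: 3
  painter letter painter: 3
  letter painter sit: 3
  sit painter painter: 3
  painter red painter: 3
  … (17 more, each ≤ 3)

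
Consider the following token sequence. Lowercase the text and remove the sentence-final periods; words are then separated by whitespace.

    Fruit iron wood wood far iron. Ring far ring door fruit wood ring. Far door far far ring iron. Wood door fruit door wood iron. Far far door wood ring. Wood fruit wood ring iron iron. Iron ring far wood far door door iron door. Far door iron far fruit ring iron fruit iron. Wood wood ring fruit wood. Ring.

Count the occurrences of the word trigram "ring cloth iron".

Scanning the 58 overlapping trigram windows for "ring cloth iron":
  (none found)

0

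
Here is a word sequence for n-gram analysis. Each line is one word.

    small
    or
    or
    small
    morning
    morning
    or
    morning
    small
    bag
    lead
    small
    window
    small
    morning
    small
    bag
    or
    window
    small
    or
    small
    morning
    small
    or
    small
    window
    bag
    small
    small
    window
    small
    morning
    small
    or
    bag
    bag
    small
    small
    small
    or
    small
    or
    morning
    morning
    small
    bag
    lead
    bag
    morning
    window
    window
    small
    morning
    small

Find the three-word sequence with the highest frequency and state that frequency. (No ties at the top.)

"small morning small", 4 times

Trigram frequencies (highest first):
  small morning small: 4
  morning small bag: 3
  window small morning: 3
  small or small: 3
  or small morning: 2
  small bag lead: 2
  … (33 more, each ≤ 2)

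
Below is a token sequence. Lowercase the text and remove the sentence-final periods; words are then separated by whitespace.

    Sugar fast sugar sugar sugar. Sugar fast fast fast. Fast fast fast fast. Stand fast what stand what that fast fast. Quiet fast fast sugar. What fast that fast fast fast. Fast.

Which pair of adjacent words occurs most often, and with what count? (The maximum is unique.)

"fast fast", 11 times

Bigram frequencies (highest first):
  fast fast: 11
  sugar sugar: 3
  sugar fast: 2
  fast sugar: 2
  that fast: 2
  fast stand: 1
  … (10 more, each ≤ 1)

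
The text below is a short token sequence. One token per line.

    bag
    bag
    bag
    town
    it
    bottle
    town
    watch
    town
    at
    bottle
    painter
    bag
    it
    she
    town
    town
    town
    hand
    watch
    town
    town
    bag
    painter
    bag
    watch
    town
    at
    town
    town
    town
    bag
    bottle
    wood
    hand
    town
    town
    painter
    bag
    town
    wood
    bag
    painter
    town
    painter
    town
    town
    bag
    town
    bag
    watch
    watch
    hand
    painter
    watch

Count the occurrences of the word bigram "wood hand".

1

Scanning the 54 overlapping bigram windows for "wood hand":
  position 34–35: wood hand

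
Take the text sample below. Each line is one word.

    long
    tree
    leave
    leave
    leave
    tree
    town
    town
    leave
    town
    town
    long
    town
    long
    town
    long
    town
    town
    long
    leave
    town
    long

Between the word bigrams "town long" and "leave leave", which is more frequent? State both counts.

"town long": 5 occurrences
"leave leave": 2 occurrences

"town long" (5 vs 2)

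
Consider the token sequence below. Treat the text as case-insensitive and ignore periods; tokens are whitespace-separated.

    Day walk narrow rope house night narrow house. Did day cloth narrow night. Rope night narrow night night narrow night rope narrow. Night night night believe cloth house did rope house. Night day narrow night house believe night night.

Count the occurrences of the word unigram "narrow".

Scanning the 39 tokens for "narrow":
  position 3: narrow
  position 7: narrow
  position 12: narrow
  position 16: narrow
  position 19: narrow
  position 22: narrow
  position 34: narrow

7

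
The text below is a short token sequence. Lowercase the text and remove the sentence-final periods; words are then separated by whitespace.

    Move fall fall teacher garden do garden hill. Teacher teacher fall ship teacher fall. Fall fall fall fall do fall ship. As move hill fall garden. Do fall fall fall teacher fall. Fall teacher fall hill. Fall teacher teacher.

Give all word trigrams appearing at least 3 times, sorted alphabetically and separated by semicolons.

Trigram counts meeting the condition (at least 3 times):
  fall fall fall: 4
  fall fall teacher: 3

fall fall fall; fall fall teacher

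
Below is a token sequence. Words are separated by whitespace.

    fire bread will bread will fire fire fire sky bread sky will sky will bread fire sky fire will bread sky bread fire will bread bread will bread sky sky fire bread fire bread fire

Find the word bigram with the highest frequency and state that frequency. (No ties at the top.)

"will bread", 5 times

Bigram frequencies (highest first):
  will bread: 5
  bread fire: 4
  fire bread: 3
  bread will: 3
  bread sky: 3
  fire fire: 2
  … (9 more, each ≤ 2)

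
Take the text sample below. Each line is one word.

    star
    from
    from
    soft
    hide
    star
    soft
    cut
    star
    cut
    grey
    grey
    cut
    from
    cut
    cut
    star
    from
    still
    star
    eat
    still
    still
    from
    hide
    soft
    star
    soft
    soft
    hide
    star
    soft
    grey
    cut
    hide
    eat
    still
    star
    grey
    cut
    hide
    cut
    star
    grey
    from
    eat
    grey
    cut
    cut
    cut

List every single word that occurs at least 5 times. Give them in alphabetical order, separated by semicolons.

cut; from; grey; hide; soft; star

Unigram counts meeting the condition (at least 5 times):
  cut: 11
  from: 6
  grey: 6
  hide: 5
  soft: 6
  star: 9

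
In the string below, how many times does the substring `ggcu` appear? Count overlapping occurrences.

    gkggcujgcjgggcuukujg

2

Sliding a length-4 window over the 20 characters (17 positions):
  position 3–6: ggcu
  position 12–15: ggcu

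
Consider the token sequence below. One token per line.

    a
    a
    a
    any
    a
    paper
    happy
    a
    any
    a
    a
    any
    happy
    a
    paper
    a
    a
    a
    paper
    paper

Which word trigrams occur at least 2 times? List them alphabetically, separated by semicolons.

a a a; a a any; a any a

Trigram counts meeting the condition (at least 2 times):
  a a a: 2
  a a any: 2
  a any a: 2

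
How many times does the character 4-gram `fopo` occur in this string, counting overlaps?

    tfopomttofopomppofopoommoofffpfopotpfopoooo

Sliding a length-4 window over the 43 characters (40 positions):
  position 2–5: fopo
  position 10–13: fopo
  position 18–21: fopo
  position 31–34: fopo
  position 37–40: fopo

5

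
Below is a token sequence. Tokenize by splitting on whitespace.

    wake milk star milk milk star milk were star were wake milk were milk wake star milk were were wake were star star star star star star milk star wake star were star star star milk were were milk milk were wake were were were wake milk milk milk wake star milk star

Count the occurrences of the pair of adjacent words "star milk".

Scanning the 52 overlapping bigram windows for "star milk":
  position 3–4: star milk
  position 6–7: star milk
  position 16–17: star milk
  position 27–28: star milk
  position 35–36: star milk
  position 51–52: star milk

6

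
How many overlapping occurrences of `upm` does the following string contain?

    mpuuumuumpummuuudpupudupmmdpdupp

1

Sliding a length-3 window over the 32 characters (30 positions):
  position 23–25: upm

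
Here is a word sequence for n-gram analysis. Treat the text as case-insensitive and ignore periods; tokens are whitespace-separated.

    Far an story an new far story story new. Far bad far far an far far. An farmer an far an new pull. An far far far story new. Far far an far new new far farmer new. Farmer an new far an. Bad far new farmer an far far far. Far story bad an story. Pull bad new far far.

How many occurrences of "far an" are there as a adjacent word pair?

6

Scanning the 60 overlapping bigram windows for "far an":
  position 1–2: far an
  position 13–14: far an
  position 16–17: far an
  position 20–21: far an
  position 31–32: far an
  position 42–43: far an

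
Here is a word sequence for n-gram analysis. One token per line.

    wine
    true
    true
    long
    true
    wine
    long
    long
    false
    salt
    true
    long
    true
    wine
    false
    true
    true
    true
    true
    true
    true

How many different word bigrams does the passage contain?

21 tokens → 20 bigram windows in total.
Repeated bigrams (each contributes count−1 duplicates):
  true true: 6
  long true: 2
  true long: 2
  true wine: 2
8 duplicate windows → 20 − 8 = 12 distinct.

12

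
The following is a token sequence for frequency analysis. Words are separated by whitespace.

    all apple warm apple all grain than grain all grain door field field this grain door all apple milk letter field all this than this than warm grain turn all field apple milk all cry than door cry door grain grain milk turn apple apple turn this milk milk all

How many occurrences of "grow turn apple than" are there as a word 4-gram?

0

Scanning the 47 overlapping 4-gram windows for "grow turn apple than":
  (none found)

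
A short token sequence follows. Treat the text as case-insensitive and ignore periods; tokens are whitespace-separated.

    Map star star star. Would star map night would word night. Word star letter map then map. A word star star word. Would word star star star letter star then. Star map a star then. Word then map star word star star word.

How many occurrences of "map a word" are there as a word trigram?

1

Scanning the 41 overlapping trigram windows for "map a word":
  position 17–19: map a word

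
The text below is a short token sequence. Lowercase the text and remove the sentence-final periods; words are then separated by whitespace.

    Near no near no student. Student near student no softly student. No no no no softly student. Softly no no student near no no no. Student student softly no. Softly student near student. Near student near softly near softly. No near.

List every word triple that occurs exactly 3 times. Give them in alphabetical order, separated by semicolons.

no no no; no softly student; student near student

Trigram counts meeting the condition (exactly 3 times):
  no no no: 3
  no softly student: 3
  student near student: 3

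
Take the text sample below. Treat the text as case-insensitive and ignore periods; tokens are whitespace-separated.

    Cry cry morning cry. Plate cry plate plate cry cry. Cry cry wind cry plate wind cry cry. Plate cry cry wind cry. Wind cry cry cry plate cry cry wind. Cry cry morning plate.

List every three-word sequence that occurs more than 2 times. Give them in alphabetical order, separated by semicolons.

Trigram counts meeting the condition (more than 2 times):
  cry cry cry: 3
  cry cry wind: 3
  cry plate cry: 3
  cry wind cry: 4
  plate cry cry: 3
  wind cry cry: 3

cry cry cry; cry cry wind; cry plate cry; cry wind cry; plate cry cry; wind cry cry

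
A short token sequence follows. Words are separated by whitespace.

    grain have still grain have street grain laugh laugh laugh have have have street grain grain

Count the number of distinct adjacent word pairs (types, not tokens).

10

16 tokens → 15 bigram windows in total.
Repeated bigrams (each contributes count−1 duplicates):
  grain have: 2
  have have: 2
  have street: 2
  laugh laugh: 2
  street grain: 2
5 duplicate windows → 15 − 5 = 10 distinct.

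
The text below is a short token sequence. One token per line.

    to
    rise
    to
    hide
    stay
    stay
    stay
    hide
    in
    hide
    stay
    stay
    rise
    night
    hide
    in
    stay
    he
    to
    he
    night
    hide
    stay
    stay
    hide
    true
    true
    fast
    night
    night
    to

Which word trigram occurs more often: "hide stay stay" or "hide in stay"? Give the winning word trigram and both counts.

"hide stay stay": 3 occurrences
"hide in stay": 1 occurrence

"hide stay stay" (3 vs 1)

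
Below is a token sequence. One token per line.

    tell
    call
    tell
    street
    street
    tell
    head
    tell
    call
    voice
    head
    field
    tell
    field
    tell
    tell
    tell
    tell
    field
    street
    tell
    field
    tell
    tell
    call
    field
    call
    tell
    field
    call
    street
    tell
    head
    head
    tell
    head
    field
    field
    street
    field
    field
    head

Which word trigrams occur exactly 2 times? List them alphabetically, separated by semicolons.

field tell tell; street tell head; tell field tell; tell tell tell

Trigram counts meeting the condition (exactly 2 times):
  field tell tell: 2
  street tell head: 2
  tell field tell: 2
  tell tell tell: 2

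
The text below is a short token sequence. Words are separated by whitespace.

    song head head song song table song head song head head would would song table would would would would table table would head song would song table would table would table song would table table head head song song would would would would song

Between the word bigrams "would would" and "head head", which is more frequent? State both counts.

"would would" (7 vs 3)

"would would": 7 occurrences
"head head": 3 occurrences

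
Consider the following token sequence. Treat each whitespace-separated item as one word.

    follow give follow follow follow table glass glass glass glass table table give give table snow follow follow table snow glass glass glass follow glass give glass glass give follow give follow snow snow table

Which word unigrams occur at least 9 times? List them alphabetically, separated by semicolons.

Unigram counts meeting the condition (at least 9 times):
  follow: 9
  glass: 10

follow; glass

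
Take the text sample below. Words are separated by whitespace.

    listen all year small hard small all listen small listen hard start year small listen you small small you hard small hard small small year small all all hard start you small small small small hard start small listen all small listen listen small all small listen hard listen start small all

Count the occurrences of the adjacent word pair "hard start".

3

Scanning the 51 overlapping bigram windows for "hard start":
  position 11–12: hard start
  position 29–30: hard start
  position 36–37: hard start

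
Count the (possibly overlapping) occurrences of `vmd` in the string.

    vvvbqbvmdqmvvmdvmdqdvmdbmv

Sliding a length-3 window over the 26 characters (24 positions):
  position 7–9: vmd
  position 13–15: vmd
  position 16–18: vmd
  position 21–23: vmd

4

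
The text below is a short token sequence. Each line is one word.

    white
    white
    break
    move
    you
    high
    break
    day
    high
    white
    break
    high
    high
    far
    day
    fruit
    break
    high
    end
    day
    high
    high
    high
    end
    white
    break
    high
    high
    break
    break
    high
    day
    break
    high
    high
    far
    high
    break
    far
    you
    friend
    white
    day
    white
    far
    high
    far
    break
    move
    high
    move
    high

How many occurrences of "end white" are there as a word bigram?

Scanning the 51 overlapping bigram windows for "end white":
  position 24–25: end white

1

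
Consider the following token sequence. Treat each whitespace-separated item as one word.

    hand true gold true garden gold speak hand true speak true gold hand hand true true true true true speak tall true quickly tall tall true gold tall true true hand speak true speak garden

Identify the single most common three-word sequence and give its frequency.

Trigram frequencies (highest first):
  true true true: 3
  hand true gold: 1
  true gold true: 1
  gold true garden: 1
  true garden gold: 1
  garden gold speak: 1
  … (25 more, each ≤ 1)

"true true true", 3 times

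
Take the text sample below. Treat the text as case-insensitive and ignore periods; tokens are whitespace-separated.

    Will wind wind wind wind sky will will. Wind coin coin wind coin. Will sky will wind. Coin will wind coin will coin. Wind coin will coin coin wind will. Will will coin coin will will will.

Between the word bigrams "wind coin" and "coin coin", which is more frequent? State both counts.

"wind coin" (5 vs 3)

"wind coin": 5 occurrences
"coin coin": 3 occurrences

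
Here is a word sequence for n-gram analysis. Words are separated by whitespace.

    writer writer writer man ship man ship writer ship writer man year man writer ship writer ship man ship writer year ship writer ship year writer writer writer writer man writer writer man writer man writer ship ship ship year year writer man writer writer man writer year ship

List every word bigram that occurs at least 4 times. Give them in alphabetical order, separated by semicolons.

man writer; ship writer; writer man; writer ship; writer writer

Bigram counts meeting the condition (at least 4 times):
  man writer: 6
  ship writer: 5
  writer man: 7
  writer ship: 5
  writer writer: 7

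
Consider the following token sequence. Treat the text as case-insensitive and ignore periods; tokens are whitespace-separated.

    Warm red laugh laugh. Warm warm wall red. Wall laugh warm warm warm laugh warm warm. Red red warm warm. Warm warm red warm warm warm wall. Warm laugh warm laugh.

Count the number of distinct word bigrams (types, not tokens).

31 tokens → 30 bigram windows in total.
Repeated bigrams (each contributes count−1 duplicates):
  warm warm: 9
  laugh warm: 4
  warm laugh: 3
  warm red: 3
  red warm: 2
  warm wall: 2
17 duplicate windows → 30 − 17 = 13 distinct.

13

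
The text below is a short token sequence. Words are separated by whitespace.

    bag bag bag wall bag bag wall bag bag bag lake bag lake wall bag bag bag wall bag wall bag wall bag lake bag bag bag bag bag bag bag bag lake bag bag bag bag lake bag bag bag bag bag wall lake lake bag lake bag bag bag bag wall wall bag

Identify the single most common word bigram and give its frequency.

"bag bag", 24 times

Bigram frequencies (highest first):
  bag bag: 24
  bag wall: 7
  wall bag: 7
  bag lake: 6
  lake bag: 6
  lake wall: 1
  … (3 more, each ≤ 1)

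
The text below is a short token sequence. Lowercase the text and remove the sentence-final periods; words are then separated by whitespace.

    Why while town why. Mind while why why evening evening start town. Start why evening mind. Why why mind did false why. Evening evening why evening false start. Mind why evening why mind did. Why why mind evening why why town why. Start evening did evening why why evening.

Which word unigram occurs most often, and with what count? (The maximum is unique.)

Unigram frequencies (highest first):
  why: 18
  evening: 11
  mind: 6
  start: 4
  town: 3
  did: 3
  … (2 more, each ≤ 2)

"why", 18 times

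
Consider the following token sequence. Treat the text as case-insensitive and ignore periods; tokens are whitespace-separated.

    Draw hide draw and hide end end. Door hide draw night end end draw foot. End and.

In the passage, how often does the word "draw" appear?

4

Scanning the 17 tokens for "draw":
  position 1: draw
  position 3: draw
  position 10: draw
  position 14: draw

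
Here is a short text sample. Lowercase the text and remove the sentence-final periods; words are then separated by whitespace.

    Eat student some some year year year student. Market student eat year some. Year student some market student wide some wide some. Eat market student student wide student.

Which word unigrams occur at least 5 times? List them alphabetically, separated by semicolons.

Unigram counts meeting the condition (at least 5 times):
  some: 6
  student: 8
  year: 5

some; student; year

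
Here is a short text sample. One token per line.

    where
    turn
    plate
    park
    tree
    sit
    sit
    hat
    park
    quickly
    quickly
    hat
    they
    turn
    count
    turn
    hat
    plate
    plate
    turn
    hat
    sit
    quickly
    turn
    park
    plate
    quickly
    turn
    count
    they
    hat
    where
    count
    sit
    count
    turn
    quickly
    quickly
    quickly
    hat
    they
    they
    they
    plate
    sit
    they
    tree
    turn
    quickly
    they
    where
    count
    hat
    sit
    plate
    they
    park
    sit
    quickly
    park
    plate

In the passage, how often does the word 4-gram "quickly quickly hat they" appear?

2

Scanning the 58 overlapping 4-gram windows for "quickly quickly hat they":
  position 10–13: quickly quickly hat they
  position 38–41: quickly quickly hat they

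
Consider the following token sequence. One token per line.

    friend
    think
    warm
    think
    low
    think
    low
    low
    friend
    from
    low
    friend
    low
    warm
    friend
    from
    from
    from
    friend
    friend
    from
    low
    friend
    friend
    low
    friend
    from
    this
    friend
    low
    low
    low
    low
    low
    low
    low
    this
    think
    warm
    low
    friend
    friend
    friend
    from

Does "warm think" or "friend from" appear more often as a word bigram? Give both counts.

"friend from" (5 vs 1)

"warm think": 1 occurrence
"friend from": 5 occurrences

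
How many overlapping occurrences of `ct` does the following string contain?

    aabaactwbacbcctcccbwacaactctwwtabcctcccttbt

Sliding a length-2 window over the 43 characters (42 positions):
  position 6–7: ct
  position 14–15: ct
  position 25–26: ct
  position 27–28: ct
  position 35–36: ct
  position 39–40: ct

6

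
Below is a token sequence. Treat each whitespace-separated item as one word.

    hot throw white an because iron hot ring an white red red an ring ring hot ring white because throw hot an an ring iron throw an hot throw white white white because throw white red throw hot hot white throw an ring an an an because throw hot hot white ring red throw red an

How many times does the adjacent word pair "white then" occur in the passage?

0

Scanning the 55 overlapping bigram windows for "white then":
  (none found)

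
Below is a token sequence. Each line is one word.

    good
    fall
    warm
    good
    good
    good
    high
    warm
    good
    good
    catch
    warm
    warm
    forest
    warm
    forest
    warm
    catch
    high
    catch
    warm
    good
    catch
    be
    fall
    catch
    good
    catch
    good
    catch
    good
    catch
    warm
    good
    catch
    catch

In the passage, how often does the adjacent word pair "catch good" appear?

3

Scanning the 35 overlapping bigram windows for "catch good":
  position 26–27: catch good
  position 28–29: catch good
  position 30–31: catch good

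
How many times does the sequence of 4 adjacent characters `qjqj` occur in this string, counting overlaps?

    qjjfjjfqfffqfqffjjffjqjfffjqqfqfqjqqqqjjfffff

0

Sliding a length-4 window over the 45 characters (42 positions):
  (no match at any position)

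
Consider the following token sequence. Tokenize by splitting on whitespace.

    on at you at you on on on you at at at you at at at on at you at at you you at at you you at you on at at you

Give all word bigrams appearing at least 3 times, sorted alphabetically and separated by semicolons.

Bigram counts meeting the condition (at least 3 times):
  at at: 7
  at you: 8
  on at: 3
  you at: 6

at at; at you; on at; you at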